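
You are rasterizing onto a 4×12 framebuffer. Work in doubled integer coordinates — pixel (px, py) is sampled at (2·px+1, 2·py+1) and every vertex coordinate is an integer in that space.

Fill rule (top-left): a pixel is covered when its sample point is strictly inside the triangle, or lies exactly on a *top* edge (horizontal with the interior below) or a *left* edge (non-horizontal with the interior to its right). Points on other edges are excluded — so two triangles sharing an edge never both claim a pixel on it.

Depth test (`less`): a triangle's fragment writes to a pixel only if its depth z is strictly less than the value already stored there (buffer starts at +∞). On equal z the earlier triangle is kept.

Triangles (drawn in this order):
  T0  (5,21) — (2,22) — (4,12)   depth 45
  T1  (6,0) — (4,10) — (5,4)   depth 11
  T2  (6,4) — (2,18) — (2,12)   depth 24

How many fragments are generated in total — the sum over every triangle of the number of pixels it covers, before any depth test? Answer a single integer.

T0:
  2·area = 28
  edge (5, 21)→(2, 22): d=(-3,1) right/bottom  bias=-1
  edge (2, 22)→(4, 12): d=(2,-10) top-left  bias=+0
  edge (4, 12)→(5, 21): d=(1,9) right/bottom  bias=-1
    (1,1)@(3, 3): e=[56,-28,0] → ·  [on edge]
    (2,3)@(5, 7): e=[42,0,-14] → ·  [on edge]
    (1,8)@(3, 17): e=[14,0,14] → #  [on edge]
    (2,8)@(5, 17): e=[12,20,-4] → ·
    (1,9)@(3, 19): e=[8,4,16] → #
    (2,9)@(5, 19): e=[6,24,-2] → ·
    (1,10)@(3, 21): e=[2,8,18] → #
    (2,10)@(5, 21): e=[0,28,0] → ·  [on edge]
    (1,11)@(3, 23): e=[-4,12,20] → ·
  covered (3 px):
    · · · ·
    · · · ·
    · · · ·
    · · · ·
    · · · ·
    · · · ·
    · · · ·
    · · · ·
    · # · ·
    · # · ·
    · # · ·
    · · · ·
T1:
  2·area = 2
  edge (6, 0)→(4, 10): d=(-2,10) right/bottom  bias=-1
  edge (4, 10)→(5, 4): d=(1,-6) top-left  bias=+0
  edge (5, 4)→(6, 0): d=(1,-4) top-left  bias=+0
    (2,2)@(5, 5): e=[0,1,1] → ·  [on edge]
    (1,7)@(3, 15): e=[0,-1,3] → ·  [on edge]
  covered (0 px):
    · · · ·
    · · · ·
    · · · ·
    · · · ·
    · · · ·
    · · · ·
    · · · ·
    · · · ·
    · · · ·
    · · · ·
    · · · ·
    · · · ·
T2:
  2·area = 24
  edge (6, 4)→(2, 18): d=(-4,14) right/bottom  bias=-1
  edge (2, 18)→(2, 12): d=(0,-6) top-left  bias=+0
  edge (2, 12)→(6, 4): d=(4,-8) top-left  bias=+0
    (2,3)@(5, 7): e=[2,18,4] → #
    (3,3)@(7, 7): e=[-26,30,20] → ·
    (2,4)@(5, 9): e=[-6,18,12] → ·
    (1,5)@(3, 11): e=[14,6,4] → #
    (2,5)@(5, 11): e=[-14,18,20] → ·
    (1,6)@(3, 13): e=[6,6,12] → #
    (2,6)@(5, 13): e=[-22,18,28] → ·
    (1,7)@(3, 15): e=[-2,6,20] → ·
  covered (3 px):
    · · · ·
    · · · ·
    · · · ·
    · · # ·
    · · · ·
    · # · ·
    · # · ·
    · · · ·
    · · · ·
    · · · ·
    · · · ·
    · · · ·

Final: 6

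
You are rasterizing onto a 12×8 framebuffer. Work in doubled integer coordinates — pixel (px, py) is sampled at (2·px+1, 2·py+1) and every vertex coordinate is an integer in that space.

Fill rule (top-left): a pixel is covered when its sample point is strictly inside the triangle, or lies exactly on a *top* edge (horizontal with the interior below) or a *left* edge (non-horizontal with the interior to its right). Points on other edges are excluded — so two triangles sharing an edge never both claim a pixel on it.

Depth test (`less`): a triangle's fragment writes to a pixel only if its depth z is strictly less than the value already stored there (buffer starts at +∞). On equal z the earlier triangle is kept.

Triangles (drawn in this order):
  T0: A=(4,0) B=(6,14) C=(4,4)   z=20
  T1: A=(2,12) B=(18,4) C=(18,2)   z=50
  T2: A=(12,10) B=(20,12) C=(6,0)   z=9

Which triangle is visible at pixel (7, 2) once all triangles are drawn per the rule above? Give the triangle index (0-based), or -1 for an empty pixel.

T0:
  2·area = 8
  edge (4, 0)→(6, 14): d=(2,14) right/bottom  bias=-1
  edge (6, 14)→(4, 4): d=(-2,-10) top-left  bias=+0
  edge (4, 4)→(4, 0): d=(0,-4) top-left  bias=+0
    (2,3)@(5, 7): e=[0,4,4] → ·  [on edge]
    (2,4)@(5, 9): e=[4,0,4] → █  [on edge]
    (3,4)@(7, 9): e=[-24,20,12] → ·
    (2,5)@(5, 11): e=[8,-4,4] → ·
  covered (1 px):
    · · · · · · · · · · · ·
    · · · · · · · · · · · ·
    · · · · · · · · · · · ·
    · · · · · · · · · · · ·
    · · █ · · · · · · · · ·
    · · · · · · · · · · · ·
    · · · · · · · · · · · ·
    · · · · · · · · · · · ·
T1:
  2·area = 32  (B↔C swapped to make it positive)
  edge (2, 12)→(18, 2): d=(16,-10) top-left  bias=+0
  edge (18, 2)→(18, 4): d=(0,2) right/bottom  bias=-1
  edge (18, 4)→(2, 12): d=(-16,8) right/bottom  bias=-1
    (8,1)@(17, 3): e=[6,2,24] → █
    (9,1)@(19, 3): e=[26,-2,8] → ·
    (7,2)@(15, 5): e=[18,6,8] → █
    (8,2)@(17, 5): e=[38,2,-8] → ·
    (5,3)@(11, 7): e=[10,14,8] → █
    (6,3)@(13, 7): e=[30,10,-8] → ·
    (7,3)@(15, 7): e=[50,6,-24] → ·
    (3,4)@(7, 9): e=[2,22,8] → █
    (4,4)@(9, 9): e=[22,18,-8] → ·
    (5,4)@(11, 9): e=[42,14,-24] → ·
    (3,5)@(7, 11): e=[34,22,-24] → ·
  covered (4 px):
    · · · · · · · · · · · ·
    · · · · · · · · █ · · ·
    · · · · · · · █ · · · ·
    · · · · · █ · · · · · ·
    · · · █ · · · · · · · ·
    · · · · · · · · · · · ·
    · · · · · · · · · · · ·
    · · · · · · · · · · · ·
T2:
  2·area = 68  (B↔C swapped to make it positive)
  edge (12, 10)→(6, 0): d=(-6,-10) top-left  bias=+0
  edge (6, 0)→(20, 12): d=(14,12) right/bottom  bias=-1
  edge (20, 12)→(12, 10): d=(-8,-2) top-left  bias=+0
    (3,0)@(7, 1): e=[4,2,62] → █
    (4,0)@(9, 1): e=[24,-22,66] → ·
    (3,1)@(7, 3): e=[-8,30,46] → ·
    (4,1)@(9, 3): e=[12,6,50] → █
    (5,1)@(11, 3): e=[32,-18,54] → ·
    (4,2)@(9, 5): e=[0,34,34] → █  [on edge]
    (5,2)@(11, 5): e=[20,10,38] → █
    (6,2)@(13, 5): e=[40,-14,42] → ·
    (4,3)@(9, 7): e=[-12,62,18] → ·
    (5,3)@(11, 7): e=[8,38,22] → █
    (6,3)@(13, 7): e=[28,14,26] → █
    (7,3)@(15, 7): e=[48,-10,30] → ·
    (7,7)@(15, 15): e=[0,102,-34] → ·  [on edge]
  covered (9 px):
    · · · █ · · · · · · · ·
    · · · · █ · · · · · · ·
    · · · · █ █ · · · · · ·
    · · · · · █ █ · · · · ·
    · · · · · · █ █ · · · ·
    · · · · · · · · █ · · ·
    · · · · · · · · · · · ·
    · · · · · · · · · · · ·

Z-buffer (winner per pixel, '.' = empty):
  . . . 2 . . . . . . . .
  . . . . 2 . . . 1 . . .
  . . . . 2 2 . 1 . . . .
  . . . . . 2 2 . . . . .
  . . 0 1 . . 2 2 . . . .
  . . . . . . . . 2 . . .
  . . . . . . . . . . . .
  . . . . . . . . . . . .

Answer: 1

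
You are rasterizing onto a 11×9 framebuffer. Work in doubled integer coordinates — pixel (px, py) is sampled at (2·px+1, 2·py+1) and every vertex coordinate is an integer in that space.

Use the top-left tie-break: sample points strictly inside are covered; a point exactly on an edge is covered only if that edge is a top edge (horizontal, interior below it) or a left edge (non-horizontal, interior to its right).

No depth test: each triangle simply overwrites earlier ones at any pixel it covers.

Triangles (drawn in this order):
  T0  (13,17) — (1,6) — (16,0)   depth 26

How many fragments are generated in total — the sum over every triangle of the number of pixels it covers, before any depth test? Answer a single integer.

T0:
  2·area = 237
  edge (13, 17)→(1, 6): d=(-12,-11) top-left  bias=+0
  edge (1, 6)→(16, 0): d=(15,-6) top-left  bias=+0
  edge (16, 0)→(13, 17): d=(-3,17) right/bottom  bias=-1
    (7,0)@(15, 1): e=[214,9,14] → X
    (8,0)@(17, 1): e=[236,21,-20] → .
    (4,1)@(9, 3): e=[124,3,110] → X
    (5,1)@(11, 3): e=[146,15,76] → X
    (6,1)@(13, 3): e=[168,27,42] → X
    (8,1)@(17, 3): e=[212,51,-26] → .
    (2,2)@(5, 5): e=[56,9,172] → X
    (3,2)@(7, 5): e=[78,21,138] → X
    (8,2)@(17, 5): e=[188,81,-32] → .
    (1,3)@(3, 7): e=[10,27,200] → X
    (7,3)@(15, 7): e=[142,99,-4] → .
    (1,4)@(3, 9): e=[-14,57,194] → .
    (6,8)@(13, 17): e=[0,237,0] → .  [on edge]
  covered (31 px):
    . . . . . . . X . . .
    . . . . X X X X . . .
    . . X X X X X X . . .
    . X X X X X X . . . .
    . . X X X X X . . . .
    . . . X X X X . . . .
    . . . . X X X . . . .
    . . . . . X X . . . .
    . . . . . . . . . . .

Final: 31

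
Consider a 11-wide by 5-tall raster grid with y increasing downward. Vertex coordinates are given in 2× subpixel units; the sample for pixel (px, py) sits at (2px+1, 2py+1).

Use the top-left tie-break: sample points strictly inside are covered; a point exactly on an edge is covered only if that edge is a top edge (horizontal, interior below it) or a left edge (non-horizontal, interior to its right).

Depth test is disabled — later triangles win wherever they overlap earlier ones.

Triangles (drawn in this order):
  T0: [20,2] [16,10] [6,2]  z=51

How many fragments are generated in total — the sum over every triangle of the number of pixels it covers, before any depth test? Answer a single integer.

T0:
  2·area = 112
  edge (20, 2)→(16, 10): d=(-4,8) right/bottom  bias=-1
  edge (16, 10)→(6, 2): d=(-10,-8) top-left  bias=+0
  edge (6, 2)→(20, 2): d=(14,0) top-left  bias=+0
    (4,1)@(9, 3): e=[84,14,14] → █
    (5,1)@(11, 3): e=[68,30,14] → █
    (6,1)@(13, 3): e=[52,46,14] → █
    (7,1)@(15, 3): e=[36,62,14] → █
    (8,1)@(17, 3): e=[20,78,14] → █
    (9,1)@(19, 3): e=[4,94,14] → █
    (10,1)@(21, 3): e=[-12,110,14] → ·
    (4,2)@(9, 5): e=[76,-6,42] → ·
    (5,2)@(11, 5): e=[60,10,42] → █
    (9,2)@(19, 5): e=[-4,74,42] → ·
    (5,3)@(11, 7): e=[52,-10,70] → ·
    (6,3)@(13, 7): e=[36,6,70] → █
  covered (14 px):
    · · · · · · · · · · ·
    · · · · █ █ █ █ █ █ ·
    · · · · · █ █ █ █ · ·
    · · · · · · █ █ █ · ·
    · · · · · · · █ · · ·

Final: 14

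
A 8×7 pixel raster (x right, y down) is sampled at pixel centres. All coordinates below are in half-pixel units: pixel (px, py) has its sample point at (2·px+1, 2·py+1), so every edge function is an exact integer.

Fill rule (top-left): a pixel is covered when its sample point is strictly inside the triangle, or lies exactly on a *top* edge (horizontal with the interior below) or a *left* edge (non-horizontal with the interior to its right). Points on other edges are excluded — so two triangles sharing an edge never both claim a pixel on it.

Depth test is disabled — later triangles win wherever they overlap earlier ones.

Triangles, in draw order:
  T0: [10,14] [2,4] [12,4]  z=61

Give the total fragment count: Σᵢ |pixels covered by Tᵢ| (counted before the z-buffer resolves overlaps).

T0:
  2·area = 100
  edge (10, 14)→(2, 4): d=(-8,-10) top-left  bias=+0
  edge (2, 4)→(12, 4): d=(10,0) top-left  bias=+0
  edge (12, 4)→(10, 14): d=(-2,10) right/bottom  bias=-1
    (1,2)@(3, 5): e=[2,10,88] → X
    (2,2)@(5, 5): e=[22,10,68] → X
    (3,2)@(7, 5): e=[42,10,48] → X
    (4,2)@(9, 5): e=[62,10,28] → X
    (5,2)@(11, 5): e=[82,10,8] → X
    (6,2)@(13, 5): e=[102,10,-12] → .
    (1,3)@(3, 7): e=[-14,30,84] → .
    (2,3)@(5, 7): e=[6,30,64] → X
    (6,3)@(13, 7): e=[86,30,-16] → .
    (2,4)@(5, 9): e=[-10,50,60] → .
    (3,4)@(7, 9): e=[10,50,40] → X
    (5,4)@(11, 9): e=[50,50,0] → .  [on edge]
  covered (12 px):
    . . . . . . . .
    . . . . . . . .
    . X X X X X . .
    . . X X X X . .
    . . . X X . . .
    . . . . X . . .
    . . . . . . . .

Final: 12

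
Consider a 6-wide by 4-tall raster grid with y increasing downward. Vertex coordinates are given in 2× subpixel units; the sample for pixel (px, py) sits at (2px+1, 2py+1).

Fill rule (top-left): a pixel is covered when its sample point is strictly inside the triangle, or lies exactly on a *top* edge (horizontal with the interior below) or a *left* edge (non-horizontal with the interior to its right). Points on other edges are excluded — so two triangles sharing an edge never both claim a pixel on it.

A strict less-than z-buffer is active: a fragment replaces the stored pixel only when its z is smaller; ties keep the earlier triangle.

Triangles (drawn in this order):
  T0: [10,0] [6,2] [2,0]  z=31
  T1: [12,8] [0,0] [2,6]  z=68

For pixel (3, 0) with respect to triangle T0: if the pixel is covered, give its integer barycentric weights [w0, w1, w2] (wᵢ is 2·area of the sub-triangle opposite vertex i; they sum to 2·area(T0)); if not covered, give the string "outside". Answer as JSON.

T0:
  2·area = 16
  edge (10, 0)→(6, 2): d=(-4,2) right/bottom  bias=-1
  edge (6, 2)→(2, 0): d=(-4,-2) top-left  bias=+0
  edge (2, 0)→(10, 0): d=(8,0) top-left  bias=+0
    (2,0)@(5, 1): e=[6,2,8] → █
    (3,0)@(7, 1): e=[2,6,8] → █
    (4,0)@(9, 1): e=[-2,10,8] → ·
    (2,1)@(5, 3): e=[-2,-6,24] → ·
    (3,1)@(7, 3): e=[-6,-2,24] → ·
  covered (2 px):
    · · █ █ · ·
    · · · · · ·
    · · · · · ·
    · · · · · ·
T1:
  2·area = 56  (B↔C swapped to make it positive)
  edge (12, 8)→(2, 6): d=(-10,-2) top-left  bias=+0
  edge (2, 6)→(0, 0): d=(-2,-6) top-left  bias=+0
  edge (0, 0)→(12, 8): d=(12,8) right/bottom  bias=-1
    (0,0)@(1, 1): e=[48,4,4] → █
    (1,0)@(3, 1): e=[52,16,-12] → ·
    (0,1)@(1, 3): e=[28,0,28] → █  [on edge]
    (1,1)@(3, 3): e=[32,12,12] → █
    (2,1)@(5, 3): e=[36,24,-4] → ·
    (0,2)@(1, 5): e=[8,-4,52] → ·
    (1,2)@(3, 5): e=[12,8,36] → █
    (2,2)@(5, 5): e=[16,20,20] → █
    (3,2)@(7, 5): e=[20,32,4] → █
    (4,2)@(9, 5): e=[24,44,-12] → ·
    (1,3)@(3, 7): e=[-8,4,60] → ·
    (2,3)@(5, 7): e=[-4,16,44] → ·
    (3,3)@(7, 7): e=[0,28,28] → █  [on edge]
  covered (8 px):
    █ · · · · ·
    █ █ · · · ·
    · █ █ █ · ·
    · · · █ █ ·

Final: [6,8,2]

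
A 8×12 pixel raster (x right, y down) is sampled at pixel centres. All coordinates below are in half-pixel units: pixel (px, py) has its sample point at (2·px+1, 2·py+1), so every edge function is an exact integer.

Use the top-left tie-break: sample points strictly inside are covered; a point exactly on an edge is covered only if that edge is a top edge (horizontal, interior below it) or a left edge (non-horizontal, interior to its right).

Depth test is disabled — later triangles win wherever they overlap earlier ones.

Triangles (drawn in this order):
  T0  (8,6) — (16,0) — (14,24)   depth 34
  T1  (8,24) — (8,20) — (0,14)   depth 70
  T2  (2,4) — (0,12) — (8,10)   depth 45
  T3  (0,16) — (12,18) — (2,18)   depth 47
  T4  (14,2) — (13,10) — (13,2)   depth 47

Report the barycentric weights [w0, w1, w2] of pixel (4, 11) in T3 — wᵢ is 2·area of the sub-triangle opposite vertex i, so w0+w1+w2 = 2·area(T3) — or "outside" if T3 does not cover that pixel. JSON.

T0:
  2·area = 180
  edge (8, 6)→(16, 0): d=(8,-6) top-left  bias=+0
  edge (16, 0)→(14, 24): d=(-2,24) right/bottom  bias=-1
  edge (14, 24)→(8, 6): d=(-6,-18) top-left  bias=+0
    (7,0)@(15, 1): e=[2,22,156] → X
    (3,1)@(7, 3): e=[-30,210,0] → .  [on edge]
    (6,1)@(13, 3): e=[6,66,108] → X
    (5,2)@(11, 5): e=[10,110,60] → X
    (4,3)@(9, 7): e=[14,154,12] → X
    (4,4)@(9, 9): e=[30,150,0] → X  [on edge]
    (4,5)@(9, 11): e=[46,146,-12] → .
    (5,5)@(11, 11): e=[58,98,24] → X
    (5,6)@(11, 13): e=[74,94,12] → X
    (7,6)@(15, 13): e=[98,-2,84] → .
    (5,7)@(11, 15): e=[90,90,0] → X  [on edge]
    (7,7)@(15, 15): e=[114,-6,72] → .
    (6,10)@(13, 21): e=[150,30,0] → X  [on edge]
  covered (24 px):
    . . . . . . . X
    . . . . . . X X
    . . . . . X X X
    . . . . X X X X
    . . . . X X X X
    . . . . . X X X
    . . . . . X X .
    . . . . . X X .
    . . . . . . X .
    . . . . . . X .
    . . . . . . X .
    . . . . . . . .
T1:
  2·area = 32  (B↔C swapped to make it positive)
  edge (8, 24)→(0, 14): d=(-8,-10) top-left  bias=+0
  edge (0, 14)→(8, 20): d=(8,6) right/bottom  bias=-1
  edge (8, 20)→(8, 24): d=(0,4) right/bottom  bias=-1
    (0,7)@(1, 15): e=[2,2,28] → X
    (1,7)@(3, 15): e=[22,-10,20] → .
    (0,8)@(1, 17): e=[-14,18,28] → .
    (1,8)@(3, 17): e=[6,6,20] → X
    (2,8)@(5, 17): e=[26,-6,12] → .
    (1,9)@(3, 19): e=[-10,22,20] → .
    (2,9)@(5, 19): e=[10,10,12] → X
    (3,9)@(7, 19): e=[30,-2,4] → .
    (2,10)@(5, 21): e=[-6,26,12] → .
    (3,10)@(7, 21): e=[14,14,4] → X
    (4,10)@(9, 21): e=[34,2,-4] → .
    (3,11)@(7, 23): e=[-2,30,4] → .
  covered (4 px):
    . . . . . . . .
    . . . . . . . .
    . . . . . . . .
    . . . . . . . .
    . . . . . . . .
    . . . . . . . .
    . . . . . . . .
    X . . . . . . .
    . X . . . . . .
    . . X . . . . .
    . . . X . . . .
    . . . . . . . .
T2:
  2·area = 60  (B↔C swapped to make it positive)
  edge (2, 4)→(8, 10): d=(6,6) right/bottom  bias=-1
  edge (8, 10)→(0, 12): d=(-8,2) right/bottom  bias=-1
  edge (0, 12)→(2, 4): d=(2,-8) top-left  bias=+0
    (0,1)@(1, 3): e=[0,70,-10] → .  [on edge]
    (1,2)@(3, 5): e=[0,50,10] → .  [on edge]
    (1,3)@(3, 7): e=[12,34,14] → X
    (2,3)@(5, 7): e=[0,30,30] → .  [on edge]
    (0,4)@(1, 9): e=[36,22,2] → X
    (2,4)@(5, 9): e=[12,14,34] → X
    (3,4)@(7, 9): e=[0,10,50] → .  [on edge]
    (0,5)@(1, 11): e=[48,6,6] → X
    (2,5)@(5, 11): e=[24,-2,38] → .
    (4,5)@(9, 11): e=[0,-10,70] → .  [on edge]
    (0,6)@(1, 13): e=[60,-10,10] → .
    (1,6)@(3, 13): e=[48,-14,26] → .
    (5,6)@(11, 13): e=[0,-30,90] → .  [on edge]
    (6,7)@(13, 15): e=[0,-50,110] → .  [on edge]
    (7,8)@(15, 17): e=[0,-70,130] → .  [on edge]
  covered (6 px):
    . . . . . . . .
    . . . . . . . .
    . . . . . . . .
    . X . . . . . .
    X X X . . . . .
    X X . . . . . .
    . . . . . . . .
    . . . . . . . .
    . . . . . . . .
    . . . . . . . .
    . . . . . . . .
    . . . . . . . .
T3:
  2·area = 20
  edge (0, 16)→(12, 18): d=(12,2) right/bottom  bias=-1
  edge (12, 18)→(2, 18): d=(-10,0) right/bottom  bias=-1
  edge (2, 18)→(0, 16): d=(-2,-2) top-left  bias=+0
    (0,8)@(1, 17): e=[10,10,0] → X  [on edge]
    (1,8)@(3, 17): e=[6,10,4] → X
    (2,8)@(5, 17): e=[2,10,8] → X
    (3,8)@(7, 17): e=[-2,10,12] → .
    (0,9)@(1, 19): e=[34,-10,-4] → .
    (1,9)@(3, 19): e=[30,-10,0] → .  [on edge]
    (2,9)@(5, 19): e=[26,-10,4] → .
    (2,10)@(5, 21): e=[50,-30,0] → .  [on edge]
    (3,11)@(7, 23): e=[70,-50,0] → .  [on edge]
  covered (3 px):
    . . . . . . . .
    . . . . . . . .
    . . . . . . . .
    . . . . . . . .
    . . . . . . . .
    . . . . . . . .
    . . . . . . . .
    . . . . . . . .
    X X X . . . . .
    . . . . . . . .
    . . . . . . . .
    . . . . . . . .
T4:
  2·area = 8
  edge (14, 2)→(13, 10): d=(-1,8) right/bottom  bias=-1
  edge (13, 10)→(13, 2): d=(0,-8) top-left  bias=+0
  edge (13, 2)→(14, 2): d=(1,0) top-left  bias=+0
    (6,0)@(13, 1): e=[9,0,-1] → .  [on edge]
    (6,1)@(13, 3): e=[7,0,1] → X  [on edge]
    (7,1)@(15, 3): e=[-9,16,1] → .
    (6,2)@(13, 5): e=[5,0,3] → X  [on edge]
    (7,2)@(15, 5): e=[-11,16,3] → .
    (6,3)@(13, 7): e=[3,0,5] → X  [on edge]
    (7,3)@(15, 7): e=[-13,16,5] → .
    (6,4)@(13, 9): e=[1,0,7] → X  [on edge]
    (7,4)@(15, 9): e=[-15,16,7] → .
    (6,5)@(13, 11): e=[-1,0,9] → .  [on edge]
    (6,6)@(13, 13): e=[-3,0,11] → .  [on edge]
    (6,7)@(13, 15): e=[-5,0,13] → .  [on edge]
    (6,8)@(13, 17): e=[-7,0,15] → .  [on edge]
    (6,9)@(13, 19): e=[-9,0,17] → .  [on edge]
    (6,10)@(13, 21): e=[-11,0,19] → .  [on edge]
    (6,11)@(13, 23): e=[-13,0,21] → .  [on edge]
  covered (4 px):
    . . . . . . . .
    . . . . . . X .
    . . . . . . X .
    . . . . . . X .
    . . . . . . X .
    . . . . . . . .
    . . . . . . . .
    . . . . . . . .
    . . . . . . . .
    . . . . . . . .
    . . . . . . . .
    . . . . . . . .

Result: "outside"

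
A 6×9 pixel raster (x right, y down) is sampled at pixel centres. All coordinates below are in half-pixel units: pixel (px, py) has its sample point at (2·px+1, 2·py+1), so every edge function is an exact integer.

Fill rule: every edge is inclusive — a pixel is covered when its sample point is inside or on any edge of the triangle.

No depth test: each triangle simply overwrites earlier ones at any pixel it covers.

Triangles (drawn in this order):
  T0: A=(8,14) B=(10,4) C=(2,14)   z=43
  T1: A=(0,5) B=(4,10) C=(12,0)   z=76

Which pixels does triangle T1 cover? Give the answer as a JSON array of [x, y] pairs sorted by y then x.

T0:
  2·area = 60  (B↔C swapped to make it positive)
  edge (8, 14)→(2, 14): d=(-6,0) inclusive
  edge (2, 14)→(10, 4): d=(8,-10) inclusive
  edge (10, 4)→(8, 14): d=(-2,10) inclusive
    (4,3)@(9, 7): e=[42,14,4] → X
    (5,3)@(11, 7): e=[42,34,-16] → .
    (3,4)@(7, 9): e=[30,10,20] → X
    (4,4)@(9, 9): e=[30,30,0] → X  [on edge]
    (5,4)@(11, 9): e=[30,50,-20] → .
    (2,5)@(5, 11): e=[18,6,36] → X
    (4,5)@(9, 11): e=[18,46,-4] → .
    (1,6)@(3, 13): e=[6,2,52] → X
    (4,6)@(9, 13): e=[6,62,-8] → .
    (1,7)@(3, 15): e=[-6,18,48] → .
    (2,7)@(5, 15): e=[-6,38,28] → .
    (3,7)@(7, 15): e=[-6,58,8] → .
  covered (8 px):
    . . . . . .
    . . . . . .
    . . . . . .
    . . . . X .
    . . . X X .
    . . X X . .
    . X X X . .
    . . . . . .
    . . . . . .
T1:
  2·area = 80  (B↔C swapped to make it positive)
  edge (0, 5)→(12, 0): d=(12,-5) inclusive
  edge (12, 0)→(4, 10): d=(-8,10) inclusive
  edge (4, 10)→(0, 5): d=(-4,-5) inclusive
    (5,0)@(11, 1): e=[7,2,71] → X
    (2,1)@(5, 3): e=[1,46,33] → X
    (3,1)@(7, 3): e=[11,26,43] → X
    (4,1)@(9, 3): e=[21,6,53] → X
    (5,1)@(11, 3): e=[31,-14,63] → .
    (0,2)@(1, 5): e=[5,70,5] → X
    (1,2)@(3, 5): e=[15,50,15] → X
    (4,2)@(9, 5): e=[45,-10,45] → .
    (0,3)@(1, 7): e=[29,54,-3] → .
    (1,3)@(3, 7): e=[39,34,7] → X
    (3,3)@(7, 7): e=[59,-6,27] → .
    (1,4)@(3, 9): e=[63,18,-1] → .
  covered (10 px):
    . . . . . X
    . . X X X .
    X X X X . .
    . X X . . .
    . . . . . .
    . . . . . .
    . . . . . .
    . . . . . .
    . . . . . .

Result: [[5,0],[2,1],[3,1],[4,1],[0,2],[1,2],[2,2],[3,2],[1,3],[2,3]]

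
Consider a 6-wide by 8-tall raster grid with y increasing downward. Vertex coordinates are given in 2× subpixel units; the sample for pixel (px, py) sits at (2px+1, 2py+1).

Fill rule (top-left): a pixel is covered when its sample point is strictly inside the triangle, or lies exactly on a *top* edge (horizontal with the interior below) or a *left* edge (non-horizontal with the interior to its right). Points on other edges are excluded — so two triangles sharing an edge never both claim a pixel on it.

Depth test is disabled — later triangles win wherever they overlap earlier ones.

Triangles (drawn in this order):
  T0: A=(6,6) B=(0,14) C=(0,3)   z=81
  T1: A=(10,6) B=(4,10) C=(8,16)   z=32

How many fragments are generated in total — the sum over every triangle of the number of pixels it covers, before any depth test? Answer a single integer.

T0:
  2·area = 66
  edge (6, 6)→(0, 14): d=(-6,8) right/bottom  bias=-1
  edge (0, 14)→(0, 3): d=(0,-11) top-left  bias=+0
  edge (0, 3)→(6, 6): d=(6,3) right/bottom  bias=-1
    (0,2)@(1, 5): e=[46,11,9] → #
    (1,2)@(3, 5): e=[30,33,3] → #
    (2,2)@(5, 5): e=[14,55,-3] → ·
    (0,3)@(1, 7): e=[34,11,21] → #
    (2,3)@(5, 7): e=[2,55,9] → #
    (3,3)@(7, 7): e=[-14,77,3] → ·
    (0,4)@(1, 9): e=[22,11,33] → #
    (2,4)@(5, 9): e=[-10,55,21] → ·
    (0,5)@(1, 11): e=[10,11,45] → #
    (1,5)@(3, 11): e=[-6,33,39] → ·
    (0,6)@(1, 13): e=[-2,11,57] → ·
  covered (8 px):
    · · · · · ·
    · · · · · ·
    # # · · · ·
    # # # · · ·
    # # · · · ·
    # · · · · ·
    · · · · · ·
    · · · · · ·
T1:
  2·area = 52  (B↔C swapped to make it positive)
  edge (10, 6)→(8, 16): d=(-2,10) right/bottom  bias=-1
  edge (8, 16)→(4, 10): d=(-4,-6) top-left  bias=+0
  edge (4, 10)→(10, 6): d=(6,-4) top-left  bias=+0
    (5,0)@(11, 1): e=[0,78,-26] → ·  [on edge]
    (4,3)@(9, 7): e=[8,42,2] → #
    (5,3)@(11, 7): e=[-12,54,10] → ·
    (3,4)@(7, 9): e=[24,22,6] → #
    (5,4)@(11, 9): e=[-16,46,22] → ·
    (2,5)@(5, 11): e=[40,2,10] → #
    (4,5)@(9, 11): e=[0,26,26] → ·  [on edge]
    (2,6)@(5, 13): e=[36,-6,22] → ·
    (3,6)@(7, 13): e=[16,6,30] → #
    (4,6)@(9, 13): e=[-4,18,38] → ·
    (3,7)@(7, 15): e=[12,-2,42] → ·
  covered (6 px):
    · · · · · ·
    · · · · · ·
    · · · · · ·
    · · · · # ·
    · · · # # ·
    · · # # · ·
    · · · # · ·
    · · · · · ·

Result: 14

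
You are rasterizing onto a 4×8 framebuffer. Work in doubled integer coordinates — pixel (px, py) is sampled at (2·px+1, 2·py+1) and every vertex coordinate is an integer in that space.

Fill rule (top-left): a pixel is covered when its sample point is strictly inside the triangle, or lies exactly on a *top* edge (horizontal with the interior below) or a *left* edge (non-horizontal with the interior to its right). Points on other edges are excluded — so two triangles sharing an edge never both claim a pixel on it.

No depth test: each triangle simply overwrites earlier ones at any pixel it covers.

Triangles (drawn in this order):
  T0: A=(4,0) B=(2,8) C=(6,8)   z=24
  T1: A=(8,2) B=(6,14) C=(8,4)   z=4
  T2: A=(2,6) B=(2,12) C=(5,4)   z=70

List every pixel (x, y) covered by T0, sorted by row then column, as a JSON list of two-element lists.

T0:
  2·area = 32  (B↔C swapped to make it positive)
  edge (4, 0)→(6, 8): d=(2,8) right/bottom  bias=-1
  edge (6, 8)→(2, 8): d=(-4,0) right/bottom  bias=-1
  edge (2, 8)→(4, 0): d=(2,-8) top-left  bias=+0
    (1,2)@(3, 5): e=[18,12,2] → X
    (2,2)@(5, 5): e=[2,12,18] → X
    (3,2)@(7, 5): e=[-14,12,34] → .
    (1,3)@(3, 7): e=[22,4,6] → X
    (3,3)@(7, 7): e=[-10,4,38] → .
    (1,4)@(3, 9): e=[26,-4,10] → .
    (2,4)@(5, 9): e=[10,-4,26] → .
  covered (4 px):
    . . . .
    . . . .
    . X X .
    . X X .
    . . . .
    . . . .
    . . . .
    . . . .
T1:
  2·area = 4  (B↔C swapped to make it positive)
  edge (8, 2)→(8, 4): d=(0,2) right/bottom  bias=-1
  edge (8, 4)→(6, 14): d=(-2,10) right/bottom  bias=-1
  edge (6, 14)→(8, 2): d=(2,-12) top-left  bias=+0
    (3,4)@(7, 9): e=[2,0,2] → .  [on edge]
  covered (0 px):
    . . . .
    . . . .
    . . . .
    . . . .
    . . . .
    . . . .
    . . . .
    . . . .
T2:
  2·area = 18  (B↔C swapped to make it positive)
  edge (2, 6)→(5, 4): d=(3,-2) top-left  bias=+0
  edge (5, 4)→(2, 12): d=(-3,8) right/bottom  bias=-1
  edge (2, 12)→(2, 6): d=(0,-6) top-left  bias=+0
    (1,3)@(3, 7): e=[5,7,6] → X
    (2,3)@(5, 7): e=[9,-9,18] → .
    (1,4)@(3, 9): e=[11,1,6] → X
    (2,4)@(5, 9): e=[15,-15,18] → .
    (1,5)@(3, 11): e=[17,-5,6] → .
  covered (2 px):
    . . . .
    . . . .
    . . . .
    . X . .
    . X . .
    . . . .
    . . . .
    . . . .

Final: [[1,2],[2,2],[1,3],[2,3]]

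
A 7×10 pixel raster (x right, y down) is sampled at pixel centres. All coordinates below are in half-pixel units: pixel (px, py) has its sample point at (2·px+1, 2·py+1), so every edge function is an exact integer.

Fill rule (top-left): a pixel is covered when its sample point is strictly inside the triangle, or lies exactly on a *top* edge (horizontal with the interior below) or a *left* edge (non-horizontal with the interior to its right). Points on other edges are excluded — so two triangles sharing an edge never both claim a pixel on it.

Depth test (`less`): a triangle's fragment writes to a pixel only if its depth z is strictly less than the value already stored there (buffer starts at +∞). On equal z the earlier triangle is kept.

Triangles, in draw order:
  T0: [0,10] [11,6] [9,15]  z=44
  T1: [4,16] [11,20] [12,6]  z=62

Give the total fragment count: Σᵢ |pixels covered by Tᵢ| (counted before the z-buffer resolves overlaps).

T0:
  2·area = 91
  edge (0, 10)→(11, 6): d=(11,-4) top-left  bias=+0
  edge (11, 6)→(9, 15): d=(-2,9) right/bottom  bias=-1
  edge (9, 15)→(0, 10): d=(-9,-5) top-left  bias=+0
    (4,3)@(9, 7): e=[3,16,72] → █
    (5,3)@(11, 7): e=[11,-2,82] → ·
    (1,4)@(3, 9): e=[1,66,24] → █
    (2,4)@(5, 9): e=[9,48,34] → █
    (3,4)@(7, 9): e=[17,30,44] → █
    (5,4)@(11, 9): e=[33,-6,64] → ·
    (1,5)@(3, 11): e=[23,62,6] → █
    (5,5)@(11, 11): e=[55,-10,46] → ·
    (1,6)@(3, 13): e=[45,58,-12] → ·
    (2,6)@(5, 13): e=[53,40,-2] → ·
    (3,6)@(7, 13): e=[61,22,8] → █
    (5,6)@(11, 13): e=[77,-14,28] → ·
    (4,7)@(9, 15): e=[91,0,0] → ·  [on edge]
  covered (11 px):
    · · · · · · ·
    · · · · · · ·
    · · · · · · ·
    · · · · █ · ·
    · █ █ █ █ · ·
    · █ █ █ █ · ·
    · · · █ █ · ·
    · · · · · · ·
    · · · · · · ·
    · · · · · · ·
T1:
  2·area = 102  (B↔C swapped to make it positive)
  edge (4, 16)→(12, 6): d=(8,-10) top-left  bias=+0
  edge (12, 6)→(11, 20): d=(-1,14) right/bottom  bias=-1
  edge (11, 20)→(4, 16): d=(-7,-4) top-left  bias=+0
    (5,4)@(11, 9): e=[14,11,77] → █
    (6,4)@(13, 9): e=[34,-17,85] → ·
    (4,5)@(9, 11): e=[10,37,55] → █
    (6,5)@(13, 11): e=[50,-19,71] → ·
    (3,6)@(7, 13): e=[6,63,33] → █
    (6,6)@(13, 13): e=[66,-21,57] → ·
    (2,7)@(5, 15): e=[2,89,11] → █
    (6,7)@(13, 15): e=[82,-23,43] → ·
    (2,8)@(5, 17): e=[18,87,-3] → ·
    (3,8)@(7, 17): e=[38,59,5] → █
    (6,8)@(13, 17): e=[98,-25,29] → ·
    (3,9)@(7, 19): e=[54,57,-9] → ·
  covered (14 px):
    · · · · · · ·
    · · · · · · ·
    · · · · · · ·
    · · · · · · ·
    · · · · · █ ·
    · · · · █ █ ·
    · · · █ █ █ ·
    · · █ █ █ █ ·
    · · · █ █ █ ·
    · · · · · █ ·

Result: 25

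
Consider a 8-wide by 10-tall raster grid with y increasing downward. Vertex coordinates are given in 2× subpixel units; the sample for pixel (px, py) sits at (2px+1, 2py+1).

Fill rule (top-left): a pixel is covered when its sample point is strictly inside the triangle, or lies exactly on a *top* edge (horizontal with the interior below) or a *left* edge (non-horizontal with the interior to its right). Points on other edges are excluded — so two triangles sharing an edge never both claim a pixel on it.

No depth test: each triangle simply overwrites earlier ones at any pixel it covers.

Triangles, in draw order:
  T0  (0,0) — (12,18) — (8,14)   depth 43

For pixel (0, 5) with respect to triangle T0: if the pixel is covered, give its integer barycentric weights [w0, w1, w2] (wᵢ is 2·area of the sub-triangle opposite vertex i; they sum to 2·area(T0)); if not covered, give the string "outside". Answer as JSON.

T0:
  2·area = 24
  edge (0, 0)→(12, 18): d=(12,18) right/bottom  bias=-1
  edge (12, 18)→(8, 14): d=(-4,-4) top-left  bias=+0
  edge (8, 14)→(0, 0): d=(-8,-14) top-left  bias=+0
    (1,2)@(3, 5): e=[6,16,2] → #
    (2,2)@(5, 5): e=[-30,24,30] → ·
    (0,3)@(1, 7): e=[66,0,-42] → ·  [on edge]
    (1,3)@(3, 7): e=[30,8,-14] → ·
    (1,4)@(3, 9): e=[54,0,-30] → ·  [on edge]
    (2,5)@(5, 11): e=[42,0,-18] → ·  [on edge]
    (3,5)@(7, 11): e=[6,8,10] → #
    (4,5)@(9, 11): e=[-30,16,38] → ·
    (3,6)@(7, 13): e=[30,0,-6] → ·  [on edge]
    (4,7)@(9, 15): e=[18,0,6] → #  [on edge]
    (5,7)@(11, 15): e=[-18,8,34] → ·
    (4,8)@(9, 17): e=[42,-8,-10] → ·
    (5,8)@(11, 17): e=[6,0,18] → #  [on edge]
    (6,9)@(13, 19): e=[-6,0,30] → ·  [on edge]
  covered (4 px):
    · · · · · · · ·
    · · · · · · · ·
    · # · · · · · ·
    · · · · · · · ·
    · · · · · · · ·
    · · · # · · · ·
    · · · · · · · ·
    · · · · # · · ·
    · · · · · # · ·
    · · · · · · · ·

Final: "outside"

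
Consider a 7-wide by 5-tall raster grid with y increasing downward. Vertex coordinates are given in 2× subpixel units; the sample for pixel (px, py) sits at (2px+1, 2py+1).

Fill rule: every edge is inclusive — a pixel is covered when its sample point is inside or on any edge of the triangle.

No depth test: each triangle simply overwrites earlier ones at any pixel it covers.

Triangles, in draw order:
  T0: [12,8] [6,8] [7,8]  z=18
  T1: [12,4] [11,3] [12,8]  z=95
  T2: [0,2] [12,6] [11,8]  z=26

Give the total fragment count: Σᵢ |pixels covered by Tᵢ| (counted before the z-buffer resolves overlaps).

T0:
  degenerate (2·area = 0) — covers nothing
T1:
  2·area = 4  (B↔C swapped to make it positive)
  edge (12, 4)→(12, 8): d=(0,4) inclusive
  edge (12, 8)→(11, 3): d=(-1,-5) inclusive
  edge (11, 3)→(12, 4): d=(1,1) inclusive
    (4,0)@(9, 1): e=[12,-8,0] → ·  [on edge]
    (5,1)@(11, 3): e=[4,0,0] → #  [on edge]
    (6,1)@(13, 3): e=[-4,10,-2] → ·
    (5,2)@(11, 5): e=[4,-2,2] → ·
    (6,2)@(13, 5): e=[-4,8,0] → ·  [on edge]
  covered (1 px):
    · · · · · · ·
    · · · · · # ·
    · · · · · · ·
    · · · · · · ·
    · · · · · · ·
T2:
  2·area = 28
  edge (0, 2)→(12, 6): d=(12,4) inclusive
  edge (12, 6)→(11, 8): d=(-1,2) inclusive
  edge (11, 8)→(0, 2): d=(-11,-6) inclusive
    (1,1)@(3, 3): e=[0,21,7] → #  [on edge]
    (2,1)@(5, 3): e=[-8,17,19] → ·
    (1,2)@(3, 5): e=[24,19,-15] → ·
    (3,2)@(7, 5): e=[8,11,9] → #
    (4,2)@(9, 5): e=[0,7,21] → #  [on edge]
    (5,2)@(11, 5): e=[-8,3,33] → ·
    (3,3)@(7, 7): e=[32,9,-13] → ·
    (4,3)@(9, 7): e=[24,5,-1] → ·
    (5,3)@(11, 7): e=[16,1,11] → #
    (6,3)@(13, 7): e=[8,-3,23] → ·
    (5,4)@(11, 9): e=[40,-1,-11] → ·
  covered (4 px):
    · · · · · · ·
    · # · · · · ·
    · · · # # · ·
    · · · · · # ·
    · · · · · · ·

Result: 5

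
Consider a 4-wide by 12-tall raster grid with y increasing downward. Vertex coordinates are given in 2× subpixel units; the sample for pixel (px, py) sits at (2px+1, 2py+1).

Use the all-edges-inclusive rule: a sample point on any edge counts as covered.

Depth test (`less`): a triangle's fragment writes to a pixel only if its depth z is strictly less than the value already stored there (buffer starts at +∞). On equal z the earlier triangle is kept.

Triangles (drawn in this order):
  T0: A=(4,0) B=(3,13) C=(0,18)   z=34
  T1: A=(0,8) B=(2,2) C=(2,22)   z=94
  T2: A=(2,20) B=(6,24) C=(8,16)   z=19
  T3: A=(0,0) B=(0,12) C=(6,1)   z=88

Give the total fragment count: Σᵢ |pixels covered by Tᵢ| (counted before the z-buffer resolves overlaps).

T0:
  2·area = 34
  edge (4, 0)→(3, 13): d=(-1,13) inclusive
  edge (3, 13)→(0, 18): d=(-3,5) inclusive
  edge (0, 18)→(4, 0): d=(4,-18) inclusive
    (1,2)@(3, 5): e=[8,24,2] → X
    (2,2)@(5, 5): e=[-18,14,38] → .
    (1,3)@(3, 7): e=[6,18,10] → X
    (2,3)@(5, 7): e=[-20,8,46] → .
    (1,4)@(3, 9): e=[4,12,18] → X
    (2,4)@(5, 9): e=[-22,2,54] → .
    (1,5)@(3, 11): e=[2,6,26] → X
    (2,5)@(5, 11): e=[-24,-4,62] → .
    (1,6)@(3, 13): e=[0,0,34] → X  [on edge]
    (2,6)@(5, 13): e=[-26,-10,70] → .
    (0,7)@(1, 15): e=[24,4,6] → X
    (1,7)@(3, 15): e=[-2,-6,42] → .
  covered (6 px):
    . . . .
    . . . .
    . X . .
    . X . .
    . X . .
    . X . .
    . X . .
    X . . .
    . . . .
    . . . .
    . . . .
    . . . .
T1:
  2·area = 40
  edge (0, 8)→(2, 2): d=(2,-6) inclusive
  edge (2, 2)→(2, 22): d=(0,20) inclusive
  edge (2, 22)→(0, 8): d=(-2,-14) inclusive
    (0,2)@(1, 5): e=[0,20,20] → X  [on edge]
    (1,2)@(3, 5): e=[12,-20,48] → .
    (0,3)@(1, 7): e=[4,20,16] → X
    (1,3)@(3, 7): e=[16,-20,44] → .
    (0,4)@(1, 9): e=[8,20,12] → X
    (1,4)@(3, 9): e=[20,-20,40] → .
    (0,5)@(1, 11): e=[12,20,8] → X
    (1,5)@(3, 11): e=[24,-20,36] → .
    (0,6)@(1, 13): e=[16,20,4] → X
    (1,6)@(3, 13): e=[28,-20,32] → .
    (0,7)@(1, 15): e=[20,20,0] → X  [on edge]
    (1,7)@(3, 15): e=[32,-20,28] → .
  covered (6 px):
    . . . .
    . . . .
    X . . .
    X . . .
    X . . .
    X . . .
    X . . .
    X . . .
    . . . .
    . . . .
    . . . .
    . . . .
T2:
  2·area = 40  (B↔C swapped to make it positive)
  edge (2, 20)→(8, 16): d=(6,-4) inclusive
  edge (8, 16)→(6, 24): d=(-2,8) inclusive
  edge (6, 24)→(2, 20): d=(-4,-4) inclusive
    (3,8)@(7, 17): e=[2,6,32] → X
    (0,9)@(1, 19): e=[-10,50,0] → .  [on edge]
    (2,9)@(5, 19): e=[6,18,16] → X
    (1,10)@(3, 21): e=[10,30,0] → X  [on edge]
    (3,10)@(7, 21): e=[26,-2,16] → .
    (1,11)@(3, 23): e=[22,26,-8] → .
    (2,11)@(5, 23): e=[30,10,0] → X  [on edge]
    (3,11)@(7, 23): e=[38,-6,8] → .
  covered (6 px):
    . . . .
    . . . .
    . . . .
    . . . .
    . . . .
    . . . .
    . . . .
    . . . .
    . . . X
    . . X X
    . X X .
    . . X .
T3:
  2·area = 72  (B↔C swapped to make it positive)
  edge (0, 0)→(6, 1): d=(6,1) inclusive
  edge (6, 1)→(0, 12): d=(-6,11) inclusive
  edge (0, 12)→(0, 0): d=(0,-12) inclusive
    (0,0)@(1, 1): e=[5,55,12] → X
    (1,0)@(3, 1): e=[3,33,36] → X
    (2,0)@(5, 1): e=[1,11,60] → X
    (3,0)@(7, 1): e=[-1,-11,84] → .
    (0,1)@(1, 3): e=[17,43,12] → X
    (2,1)@(5, 3): e=[13,-1,60] → .
    (0,2)@(1, 5): e=[29,31,12] → X
    (2,2)@(5, 5): e=[25,-13,60] → .
    (0,3)@(1, 7): e=[41,19,12] → X
    (1,3)@(3, 7): e=[39,-3,36] → .
    (0,4)@(1, 9): e=[53,7,12] → X
    (1,4)@(3, 9): e=[51,-15,36] → .
  covered (9 px):
    X X X .
    X X . .
    X X . .
    X . . .
    X . . .
    . . . .
    . . . .
    . . . .
    . . . .
    . . . .
    . . . .
    . . . .

Final: 27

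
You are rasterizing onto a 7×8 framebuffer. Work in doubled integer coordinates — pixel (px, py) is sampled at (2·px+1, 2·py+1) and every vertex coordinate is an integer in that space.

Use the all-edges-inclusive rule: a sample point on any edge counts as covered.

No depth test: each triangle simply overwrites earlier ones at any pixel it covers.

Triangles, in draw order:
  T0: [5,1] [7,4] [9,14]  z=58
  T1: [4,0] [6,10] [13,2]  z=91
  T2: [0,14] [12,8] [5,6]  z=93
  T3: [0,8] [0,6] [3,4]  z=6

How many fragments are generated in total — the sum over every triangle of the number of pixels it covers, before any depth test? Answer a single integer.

T0:
  2·area = 14
  edge (5, 1)→(7, 4): d=(2,3) inclusive
  edge (7, 4)→(9, 14): d=(2,10) inclusive
  edge (9, 14)→(5, 1): d=(-4,-13) inclusive
    (2,0)@(5, 1): e=[0,14,0] → X  [on edge]
    (3,0)@(7, 1): e=[-6,-6,26] → .
    (2,1)@(5, 3): e=[4,18,-8] → .
    (3,2)@(7, 5): e=[2,2,10] → X
    (4,2)@(9, 5): e=[-4,-18,36] → .
    (3,3)@(7, 7): e=[6,6,2] → X
    (4,3)@(9, 7): e=[0,-14,28] → .  [on edge]
    (3,4)@(7, 9): e=[10,10,-6] → .
    (6,6)@(13, 13): e=[0,-42,56] → .  [on edge]
  covered (3 px):
    . . X . . . .
    . . . . . . .
    . . . X . . .
    . . . X . . .
    . . . . . . .
    . . . . . . .
    . . . . . . .
    . . . . . . .
T1:
  2·area = 86  (B↔C swapped to make it positive)
  edge (4, 0)→(13, 2): d=(9,2) inclusive
  edge (13, 2)→(6, 10): d=(-7,8) inclusive
  edge (6, 10)→(4, 0): d=(-2,-10) inclusive
    (2,0)@(5, 1): e=[7,71,8] → X
    (3,0)@(7, 1): e=[3,55,28] → X
    (4,0)@(9, 1): e=[-1,39,48] → .
    (2,1)@(5, 3): e=[25,57,4] → X
    (4,1)@(9, 3): e=[17,25,44] → X
    (5,1)@(11, 3): e=[13,9,64] → X
    (6,1)@(13, 3): e=[9,-7,84] → .
    (2,2)@(5, 5): e=[43,43,0] → X  [on edge]
    (5,2)@(11, 5): e=[31,-5,60] → .
    (2,3)@(5, 7): e=[61,29,-4] → .
    (3,3)@(7, 7): e=[57,13,16] → X
    (4,3)@(9, 7): e=[53,-3,36] → .
    (3,7)@(7, 15): e=[129,-43,0] → .  [on edge]
  covered (10 px):
    . . X X . . .
    . . X X X X .
    . . X X X . .
    . . . X . . .
    . . . . . . .
    . . . . . . .
    . . . . . . .
    . . . . . . .
T2:
  2·area = 66  (B↔C swapped to make it positive)
  edge (0, 14)→(5, 6): d=(5,-8) inclusive
  edge (5, 6)→(12, 8): d=(7,2) inclusive
  edge (12, 8)→(0, 14): d=(-12,6) inclusive
    (2,3)@(5, 7): e=[5,7,54] → X
    (3,3)@(7, 7): e=[21,3,42] → X
    (4,3)@(9, 7): e=[37,-1,30] → .
    (2,4)@(5, 9): e=[15,21,30] → X
    (4,4)@(9, 9): e=[47,13,6] → X
    (5,4)@(11, 9): e=[63,9,-6] → .
    (1,5)@(3, 11): e=[9,39,18] → X
    (3,5)@(7, 11): e=[41,31,-6] → .
    (4,5)@(9, 11): e=[57,27,-18] → .
    (0,6)@(1, 13): e=[3,57,6] → X
    (1,6)@(3, 13): e=[19,53,-6] → .
    (2,6)@(5, 13): e=[35,49,-18] → .
  covered (8 px):
    . . . . . . .
    . . . . . . .
    . . . . . . .
    . . X X . . .
    . . X X X . .
    . X X . . . .
    X . . . . . .
    . . . . . . .
T3:
  2·area = 6
  edge (0, 8)→(0, 6): d=(0,-2) inclusive
  edge (0, 6)→(3, 4): d=(3,-2) inclusive
  edge (3, 4)→(0, 8): d=(-3,4) inclusive
  covered (0 px):
    . . . . . . .
    . . . . . . .
    . . . . . . .
    . . . . . . .
    . . . . . . .
    . . . . . . .
    . . . . . . .
    . . . . . . .

Final: 21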